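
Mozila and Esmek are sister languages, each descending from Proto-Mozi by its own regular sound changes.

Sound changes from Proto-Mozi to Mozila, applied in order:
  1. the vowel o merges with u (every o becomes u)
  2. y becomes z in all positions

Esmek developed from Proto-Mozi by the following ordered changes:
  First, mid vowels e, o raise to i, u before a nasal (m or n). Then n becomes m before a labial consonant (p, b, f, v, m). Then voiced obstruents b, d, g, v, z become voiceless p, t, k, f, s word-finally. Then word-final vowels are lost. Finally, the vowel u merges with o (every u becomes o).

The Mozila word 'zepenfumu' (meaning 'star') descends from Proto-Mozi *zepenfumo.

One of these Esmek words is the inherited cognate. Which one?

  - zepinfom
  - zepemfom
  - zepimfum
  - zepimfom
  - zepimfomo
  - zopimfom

Esmek: *zepenfumo > zepinfumo > zepimfumo > zepimfum > zepimfom  (by pre-nasal raising, nasal place assimilation, apocope, vowel merger)
Only 'zepimfom' matches the regular Esmek development of *zepenfumo.

zepimfom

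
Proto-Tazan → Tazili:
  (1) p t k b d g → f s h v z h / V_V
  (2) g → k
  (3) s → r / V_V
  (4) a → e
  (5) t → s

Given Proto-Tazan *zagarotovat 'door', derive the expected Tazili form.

zeheroroves

Tazili: start from *zagarotovat.
  rule 1 (intervocalic lenition): zagarotovat → zaharosovat
  rule 2: no change — zaharosovat
  rule 3 (rhotacism): zaharosovat → zaharorovat
  rule 4 (vowel merger): zaharorovat → zeherorovet
  rule 5 (unconditioned shift): zeherorovet → zeheroroves
  ⇒ Tazili zeheroroves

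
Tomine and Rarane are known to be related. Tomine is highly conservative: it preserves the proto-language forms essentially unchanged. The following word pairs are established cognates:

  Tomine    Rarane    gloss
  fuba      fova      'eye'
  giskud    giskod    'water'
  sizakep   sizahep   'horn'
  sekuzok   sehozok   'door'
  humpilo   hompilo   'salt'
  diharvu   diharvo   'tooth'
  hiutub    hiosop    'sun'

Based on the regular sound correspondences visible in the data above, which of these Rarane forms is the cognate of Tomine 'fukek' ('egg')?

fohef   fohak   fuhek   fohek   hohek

fohek

giskud ~ giskod, sekuzok ~ sehozok — Tomine u corresponds to Rarane o after a consonant, before a consonant other than r, m, n, p, b, f, v.
sizakep ~ sizahep — Tomine k corresponds to Rarane h between vowels (before a front vowel).
Applying these to Tomine 'fukek':
  fukek → fokek   (u→o after a consonant, before a consonant other than r, m, n, p, b, f, v)
  fokek → fohek   (k→h between vowels (before a front vowel))
So the Rarane cognate is 'fohek'.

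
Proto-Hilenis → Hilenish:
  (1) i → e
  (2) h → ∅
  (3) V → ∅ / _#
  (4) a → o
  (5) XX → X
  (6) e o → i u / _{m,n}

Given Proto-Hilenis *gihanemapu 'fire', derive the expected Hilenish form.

Hilenish: *gihanemapu > gehanemapu > geanemapu > geanemap > geonemop > geunimop  (by vowel merger, h-loss, apocope, vowel merger, pre-nasal raising)

geunimop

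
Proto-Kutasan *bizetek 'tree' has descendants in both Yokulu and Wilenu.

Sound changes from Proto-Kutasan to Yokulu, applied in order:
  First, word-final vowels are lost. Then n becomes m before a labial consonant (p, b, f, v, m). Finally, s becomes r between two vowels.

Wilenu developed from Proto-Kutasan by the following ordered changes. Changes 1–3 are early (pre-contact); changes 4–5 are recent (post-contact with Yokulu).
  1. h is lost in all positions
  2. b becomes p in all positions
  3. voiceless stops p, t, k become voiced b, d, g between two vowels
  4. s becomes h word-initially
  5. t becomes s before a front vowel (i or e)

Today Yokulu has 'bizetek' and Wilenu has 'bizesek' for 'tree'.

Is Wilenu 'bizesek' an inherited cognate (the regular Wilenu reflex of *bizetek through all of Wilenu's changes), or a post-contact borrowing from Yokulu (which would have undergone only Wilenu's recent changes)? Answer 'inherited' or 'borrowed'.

If inherited, *bizetek would pass through all of Wilenu's changes:
Wilenu: *bizetek
  bizetek (rule 1 does not apply)
  bizetek → pizetek   [unconditioned shift]
  pizetek → pizedek   [intervocalic voicing]
  pizedek (rule 4 does not apply)
  pizedek (rule 5 does not apply)
  giving Wilenu pizedek.
If borrowed from Yokulu 'bizetek' after the early changes, it would undergo only the recent ones:
  rule 4 (debuccalisation): no change (bizetek)
  rule 5 (palatalisation): bizetek → bizesek
  ⇒ as a loan: bizesek
Wilenu 'bizesek' matches the loan outcome 'bizesek', not the inherited 'pizedek' — it skipped the early Wilenu changes, so it was borrowed from Yokulu.

borrowed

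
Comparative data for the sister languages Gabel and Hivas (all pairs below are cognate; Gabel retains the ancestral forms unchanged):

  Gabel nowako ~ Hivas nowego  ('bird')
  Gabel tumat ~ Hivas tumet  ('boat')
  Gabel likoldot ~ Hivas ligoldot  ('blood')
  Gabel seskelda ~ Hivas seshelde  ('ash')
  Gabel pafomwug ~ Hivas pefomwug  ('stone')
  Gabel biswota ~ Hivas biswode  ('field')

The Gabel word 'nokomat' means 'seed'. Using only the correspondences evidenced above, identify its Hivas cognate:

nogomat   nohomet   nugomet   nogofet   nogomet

nogomet

nowako ~ nowego, likoldot ~ ligoldot — Gabel k corresponds to Hivas g between vowels (before a back vowel).
nowako ~ nowego, tumat ~ tumet — Gabel a corresponds to Hivas e after a consonant, before a consonant other than r, m, n, p, b, f, v.
Applying these to Gabel 'nokomat':
  nokomat → nogomat   (k→g between vowels (before a back vowel))
  nogomat → nogomet   (a→e after a consonant, before a consonant other than r, m, n, p, b, f, v)
So the Hivas cognate is 'nogomet'.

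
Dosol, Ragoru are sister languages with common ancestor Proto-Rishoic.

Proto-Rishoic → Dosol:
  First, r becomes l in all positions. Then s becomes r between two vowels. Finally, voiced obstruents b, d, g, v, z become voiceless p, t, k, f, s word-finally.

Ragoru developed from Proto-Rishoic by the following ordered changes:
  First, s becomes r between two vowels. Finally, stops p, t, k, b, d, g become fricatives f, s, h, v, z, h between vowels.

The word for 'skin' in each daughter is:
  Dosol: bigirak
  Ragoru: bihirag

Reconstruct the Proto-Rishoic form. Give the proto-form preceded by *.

Position 5: Dosol has r, Ragoru has r. In Dosol, r can only continue *s, so the proto-segment is *s.
Position 3: Dosol has g, Ragoru has h. Dosol preserves g here (none of its changes turn any other segment into g), so the proto-segment is *g.
Verify the candidate proto-form against each daughter:
Dosol: *bigisag > bigirag > bigirak  (by rhotacism, final devoicing)
Ragoru: start from *bigisag.
  rule 1 (rhotacism): bigisag → bigirag
  rule 2 (intervocalic lenition): bigirag → bihirag
  ⇒ Ragoru bihirag
No other proto-form is consistent with every reflex, so the reconstruction is *bigisag.

*bigisag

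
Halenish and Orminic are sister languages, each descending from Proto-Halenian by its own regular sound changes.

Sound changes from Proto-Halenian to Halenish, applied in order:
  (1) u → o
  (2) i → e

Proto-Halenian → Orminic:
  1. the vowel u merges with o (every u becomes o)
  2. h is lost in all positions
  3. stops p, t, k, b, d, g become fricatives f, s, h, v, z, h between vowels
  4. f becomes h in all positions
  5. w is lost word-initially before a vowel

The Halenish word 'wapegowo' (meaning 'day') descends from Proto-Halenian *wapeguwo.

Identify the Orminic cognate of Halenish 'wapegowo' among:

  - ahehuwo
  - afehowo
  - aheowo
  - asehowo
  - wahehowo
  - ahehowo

Orminic: start from *wapeguwo.
  rule 1 (vowel merger): wapeguwo → wapegowo
  rule 2: no change — wapegowo
  rule 3 (intervocalic lenition): wapegowo → wafehowo
  rule 4 (unconditioned shift): wafehowo → wahehowo
  rule 5 (glide loss): wahehowo → ahehowo
  ⇒ Orminic ahehowo

ahehowo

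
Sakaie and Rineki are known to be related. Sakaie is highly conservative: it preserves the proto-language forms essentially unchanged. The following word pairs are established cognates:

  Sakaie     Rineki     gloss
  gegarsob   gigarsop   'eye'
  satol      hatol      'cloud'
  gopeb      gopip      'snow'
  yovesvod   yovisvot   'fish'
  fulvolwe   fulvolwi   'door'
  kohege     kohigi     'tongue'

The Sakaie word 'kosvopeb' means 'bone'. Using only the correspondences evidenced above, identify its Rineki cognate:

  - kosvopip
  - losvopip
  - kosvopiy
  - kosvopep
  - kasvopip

kosvopip

gopeb ~ gopip — Sakaie e corresponds to Rineki i after a consonant, before a labial obstruent.
gegarsob ~ gigarsop, gopeb ~ gopip — Sakaie b corresponds to Rineki p word-finally.
Applying these to Sakaie 'kosvopeb':
  kosvopeb → kosvopib   (e→i after a consonant, before a labial obstruent)
  kosvopib → kosvopip   (b→p word-finally)
So the Rineki cognate is 'kosvopip'.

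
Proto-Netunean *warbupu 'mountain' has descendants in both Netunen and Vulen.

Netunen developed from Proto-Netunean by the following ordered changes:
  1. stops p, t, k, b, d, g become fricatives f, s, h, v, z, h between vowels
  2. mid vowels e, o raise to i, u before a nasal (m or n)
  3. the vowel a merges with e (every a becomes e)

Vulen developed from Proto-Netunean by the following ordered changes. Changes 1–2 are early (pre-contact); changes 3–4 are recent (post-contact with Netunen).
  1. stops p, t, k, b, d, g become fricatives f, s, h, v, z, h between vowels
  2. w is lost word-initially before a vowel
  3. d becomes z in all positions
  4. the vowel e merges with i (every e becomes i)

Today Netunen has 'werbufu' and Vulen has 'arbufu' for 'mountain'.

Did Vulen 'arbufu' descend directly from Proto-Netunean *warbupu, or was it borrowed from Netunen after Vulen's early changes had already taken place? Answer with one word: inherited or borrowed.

inherited

If inherited, *warbupu would pass through all of Vulen's changes:
Vulen: *warbupu > warbufu > arbufu  (by intervocalic lenition, glide loss)
If borrowed from Netunen 'werbufu' after the early changes, it would undergo only the recent ones:
  rule 3 (unconditioned shift): no change (werbufu)
  rule 4 (vowel merger): werbufu → wirbufu
  ⇒ as a loan: wirbufu
Vulen 'arbufu' matches the inherited outcome exactly, so it is an inherited cognate, not a loan.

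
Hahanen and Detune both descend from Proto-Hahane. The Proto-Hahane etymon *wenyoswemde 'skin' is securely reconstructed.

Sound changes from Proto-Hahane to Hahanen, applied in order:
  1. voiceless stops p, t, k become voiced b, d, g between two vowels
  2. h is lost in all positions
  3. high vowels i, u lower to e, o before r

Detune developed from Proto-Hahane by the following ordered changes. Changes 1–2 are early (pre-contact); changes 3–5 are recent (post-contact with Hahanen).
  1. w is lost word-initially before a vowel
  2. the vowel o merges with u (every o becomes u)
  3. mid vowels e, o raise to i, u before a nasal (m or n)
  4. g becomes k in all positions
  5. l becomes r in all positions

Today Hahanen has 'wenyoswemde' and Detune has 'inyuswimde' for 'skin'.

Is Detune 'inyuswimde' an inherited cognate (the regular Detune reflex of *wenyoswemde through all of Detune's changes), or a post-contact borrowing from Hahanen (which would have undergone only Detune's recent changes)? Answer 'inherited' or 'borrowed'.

If inherited, *wenyoswemde would pass through all of Detune's changes:
Detune: *wenyoswemde
  wenyoswemde → enyoswemde   [glide loss]
  enyoswemde → enyuswemde   [vowel merger]
  enyuswemde → inyuswimde   [pre-nasal raising]
  inyuswimde (rule 4 does not apply)
  inyuswimde (rule 5 does not apply)
  giving Detune inyuswimde.
If borrowed from Hahanen 'wenyoswemde' after the early changes, it would undergo only the recent ones:
  rule 3 (pre-nasal raising): wenyoswemde → winyoswimde
  rule 4 (unconditioned shift): no change (winyoswimde)
  rule 5 (unconditioned shift): no change (winyoswimde)
  ⇒ as a loan: winyoswimde
Detune 'inyuswimde' matches the inherited outcome exactly, so it is an inherited cognate, not a loan.

inherited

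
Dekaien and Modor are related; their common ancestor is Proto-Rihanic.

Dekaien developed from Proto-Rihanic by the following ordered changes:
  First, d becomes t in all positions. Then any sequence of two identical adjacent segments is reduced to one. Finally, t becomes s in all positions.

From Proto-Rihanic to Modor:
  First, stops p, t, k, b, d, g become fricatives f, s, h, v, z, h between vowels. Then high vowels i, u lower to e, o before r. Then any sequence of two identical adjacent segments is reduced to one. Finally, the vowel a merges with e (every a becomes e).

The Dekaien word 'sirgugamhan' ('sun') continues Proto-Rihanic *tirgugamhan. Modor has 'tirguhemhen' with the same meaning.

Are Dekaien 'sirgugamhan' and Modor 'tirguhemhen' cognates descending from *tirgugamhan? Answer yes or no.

no

Derive the expected Modor reflex of *tirgugamhan:
Modor: start from *tirgugamhan.
  rule 1 (intervocalic lenition): tirgugamhan → tirguhamhan
  rule 2 (pre-rhotic lowering): tirguhamhan → terguhamhan
  rule 3: no change — terguhamhan
  rule 4 (vowel merger): terguhamhan → terguhemhen
  ⇒ Modor terguhemhen
The regular Modor reflex would be 'terguhemhen', but the attested form is 'tirguhemhen'. The correspondence is irregular, so they are not cognates (the Modor form has a different source).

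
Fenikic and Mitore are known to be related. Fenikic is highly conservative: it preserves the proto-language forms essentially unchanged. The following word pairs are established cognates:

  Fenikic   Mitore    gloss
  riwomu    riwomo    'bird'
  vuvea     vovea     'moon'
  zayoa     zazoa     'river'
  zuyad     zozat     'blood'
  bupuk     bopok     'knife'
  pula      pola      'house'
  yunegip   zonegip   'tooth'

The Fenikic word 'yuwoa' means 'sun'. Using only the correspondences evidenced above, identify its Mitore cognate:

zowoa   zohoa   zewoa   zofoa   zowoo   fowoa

zowoa

yunegip ~ zonegip — Fenikic y corresponds to Mitore z word-initially before a back vowel.
zuyad ~ zozat, bupuk ~ bopok — Fenikic u corresponds to Mitore o after a consonant, before a consonant other than r, m, n, p, b, f, v.
Applying these to Fenikic 'yuwoa':
  yuwoa → zuwoa   (y→z word-initially before a back vowel)
  zuwoa → zowoa   (u→o after a consonant, before a consonant other than r, m, n, p, b, f, v)
So the Mitore cognate is 'zowoa'.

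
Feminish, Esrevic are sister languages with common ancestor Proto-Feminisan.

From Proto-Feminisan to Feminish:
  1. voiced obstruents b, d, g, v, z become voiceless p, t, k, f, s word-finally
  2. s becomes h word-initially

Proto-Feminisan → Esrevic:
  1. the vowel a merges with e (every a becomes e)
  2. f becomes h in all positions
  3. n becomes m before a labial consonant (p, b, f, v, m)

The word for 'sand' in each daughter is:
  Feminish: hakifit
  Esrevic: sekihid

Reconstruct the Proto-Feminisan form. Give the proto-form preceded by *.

*sakifid

Position 1: Feminish has h, Esrevic has s. Esrevic preserves s here (none of its changes turn any other segment into s), so the proto-segment is *s.
Position 5: Feminish has f, Esrevic has h. Taking the neighbouring segments as reconstructed: Feminish f can only go back to *f; Esrevic h could go back to *f or *h — the one source consistent with every daughter is *f.
Verify the candidate proto-form against each daughter:
Feminish: *sakifid
  sakifid → sakifit   [final devoicing]
  sakifit → hakifit   [debuccalisation]
  giving Feminish hakifit.
Esrevic: *sakifid
  sakifid → sekifid   [vowel merger]
  sekifid → sekihid   [unconditioned shift]
  sekihid (rule 3 does not apply)
  giving Esrevic sekihid.
*sakifid is the unique common source.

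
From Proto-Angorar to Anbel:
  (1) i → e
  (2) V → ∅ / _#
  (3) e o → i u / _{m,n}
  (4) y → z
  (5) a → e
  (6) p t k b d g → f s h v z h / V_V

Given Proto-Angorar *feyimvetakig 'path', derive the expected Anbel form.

Anbel: *feyimvetakig
  feyimvetakig → feyemvetakeg   [vowel merger]
  feyemvetakeg (rule 2 does not apply)
  feyemvetakeg → feyimvetakeg   [pre-nasal raising]
  feyimvetakeg → fezimvetakeg   [unconditioned shift]
  fezimvetakeg → fezimvetekeg   [vowel merger]
  fezimvetekeg → fezimveseheg   [intervocalic lenition]
  giving Anbel fezimveseheg.

fezimveseheg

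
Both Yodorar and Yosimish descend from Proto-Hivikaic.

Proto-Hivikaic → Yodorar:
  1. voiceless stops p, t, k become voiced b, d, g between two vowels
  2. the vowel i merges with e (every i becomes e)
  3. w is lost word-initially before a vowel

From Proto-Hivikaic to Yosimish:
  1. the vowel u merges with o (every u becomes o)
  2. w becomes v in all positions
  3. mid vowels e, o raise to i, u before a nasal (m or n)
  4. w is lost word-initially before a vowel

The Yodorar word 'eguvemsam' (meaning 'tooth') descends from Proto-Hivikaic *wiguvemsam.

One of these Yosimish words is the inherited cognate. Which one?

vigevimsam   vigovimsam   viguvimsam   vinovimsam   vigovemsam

Yosimish: *wiguvemsam > wigovemsam > vigovemsam > vigovimsam  (by vowel merger, unconditioned shift, pre-nasal raising)
Only 'vigovimsam' matches the regular Yosimish development of *wiguvemsam.

vigovimsam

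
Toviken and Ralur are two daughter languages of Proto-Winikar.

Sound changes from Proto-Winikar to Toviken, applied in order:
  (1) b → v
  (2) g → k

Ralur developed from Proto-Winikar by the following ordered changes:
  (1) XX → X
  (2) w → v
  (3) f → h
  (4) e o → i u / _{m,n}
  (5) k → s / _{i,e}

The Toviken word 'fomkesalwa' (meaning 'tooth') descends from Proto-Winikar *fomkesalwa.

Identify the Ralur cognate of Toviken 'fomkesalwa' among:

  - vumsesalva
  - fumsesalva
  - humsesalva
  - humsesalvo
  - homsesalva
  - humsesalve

Ralur: *fomkesalwa > fomkesalva > homkesalva > humkesalva > humsesalva  (by unconditioned shift, unconditioned shift, pre-nasal raising, palatalisation)
The other candidates each miss or misapply at least one Ralur change.

humsesalva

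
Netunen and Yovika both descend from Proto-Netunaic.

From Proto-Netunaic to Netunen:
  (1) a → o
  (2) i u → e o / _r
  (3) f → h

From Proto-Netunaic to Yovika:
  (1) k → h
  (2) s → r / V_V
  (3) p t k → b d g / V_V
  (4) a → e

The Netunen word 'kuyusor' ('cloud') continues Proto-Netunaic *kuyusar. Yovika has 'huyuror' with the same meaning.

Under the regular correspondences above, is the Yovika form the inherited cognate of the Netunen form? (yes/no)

Derive the expected Yovika reflex of *kuyusar:
Yovika: *kuyusar
  kuyusar → huyusar   [unconditioned shift]
  huyusar → huyurar   [rhotacism]
  huyurar (rule 3 does not apply)
  huyurar → huyurer   [vowel merger]
  giving Yovika huyurer.
The regular Yovika reflex would be 'huyurer', but the attested form is 'huyuror'. The correspondence is irregular, so they are not cognates (the Yovika form has a different source).

no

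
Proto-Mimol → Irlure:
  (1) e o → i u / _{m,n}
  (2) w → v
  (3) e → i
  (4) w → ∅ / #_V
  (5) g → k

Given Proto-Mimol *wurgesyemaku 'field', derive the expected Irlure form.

Irlure: *wurgesyemaku > wurgesyimaku > vurgesyimaku > vurgisyimaku > vurkisyimaku  (by pre-nasal raising, unconditioned shift, vowel merger, unconditioned shift)

vurkisyimaku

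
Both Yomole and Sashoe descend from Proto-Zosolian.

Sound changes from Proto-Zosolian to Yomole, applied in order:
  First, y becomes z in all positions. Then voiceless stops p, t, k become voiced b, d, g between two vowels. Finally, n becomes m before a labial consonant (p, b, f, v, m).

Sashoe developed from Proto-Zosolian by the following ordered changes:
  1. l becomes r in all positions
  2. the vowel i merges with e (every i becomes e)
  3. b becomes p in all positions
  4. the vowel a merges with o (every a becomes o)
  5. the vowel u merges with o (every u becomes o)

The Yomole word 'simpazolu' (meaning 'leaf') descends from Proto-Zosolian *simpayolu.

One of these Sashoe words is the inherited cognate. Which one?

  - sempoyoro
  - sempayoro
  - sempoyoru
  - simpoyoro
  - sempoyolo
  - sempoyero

Sashoe: start from *simpayolu.
  rule 1 (unconditioned shift): simpayolu → simpayoru
  rule 2 (vowel merger): simpayoru → sempayoru
  rule 3: no change — sempayoru
  rule 4 (vowel merger): sempayoru → sempoyoru
  rule 5 (vowel merger): sempoyoru → sempoyoro
  ⇒ Sashoe sempoyoro
Only 'sempoyoro' matches the regular Sashoe development of *simpayolu.

sempoyoro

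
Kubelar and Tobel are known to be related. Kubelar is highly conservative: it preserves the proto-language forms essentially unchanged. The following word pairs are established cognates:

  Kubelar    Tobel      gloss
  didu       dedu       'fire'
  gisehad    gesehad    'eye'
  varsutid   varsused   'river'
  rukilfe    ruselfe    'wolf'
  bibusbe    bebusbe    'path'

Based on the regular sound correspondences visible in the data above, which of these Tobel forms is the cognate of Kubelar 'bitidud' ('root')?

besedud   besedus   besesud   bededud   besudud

besedud

didu ~ dedu, gisehad ~ gesehad — Kubelar i corresponds to Tobel e after a consonant, before a consonant other than r, m, n, p, b, f, v.
varsutid ~ varsused — Kubelar t corresponds to Tobel s between vowels (before a front vowel).
Applying these to Kubelar 'bitidud':
  bitidud → betidud   (i→e after a consonant, before a consonant other than r, m, n, p, b, f, v)
  betidud → besidud   (t→s between vowels (before a front vowel))
  besidud → besedud   (i→e after a consonant, before a consonant other than r, m, n, p, b, f, v)
So the Tobel cognate is 'besedud'.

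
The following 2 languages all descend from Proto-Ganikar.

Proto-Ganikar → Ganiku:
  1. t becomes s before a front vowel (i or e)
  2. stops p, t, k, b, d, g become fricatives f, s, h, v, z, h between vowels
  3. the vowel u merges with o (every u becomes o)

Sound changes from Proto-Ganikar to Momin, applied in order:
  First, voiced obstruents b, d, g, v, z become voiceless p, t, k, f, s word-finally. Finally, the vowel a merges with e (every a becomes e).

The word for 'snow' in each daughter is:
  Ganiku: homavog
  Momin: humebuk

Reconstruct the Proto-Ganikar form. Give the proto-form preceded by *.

Position 6: Ganiku has o, Momin has u. Momin preserves u here (none of its changes turn any other segment into u), so the proto-segment is *u.
Position 4: Ganiku has a, Momin has e. Ganiku preserves a here (none of its changes turn any other segment into a), so the proto-segment is *a.
Position 7: Ganiku has g, Momin has k. Ganiku preserves g here (none of its changes turn any other segment into g), so the proto-segment is *g.
Continuing position by position gives *humabug; check it forward:
Ganiku: *humabug
  humabug (rule 1 does not apply)
  humabug → humavug   [intervocalic lenition]
  humavug → homavog   [vowel merger]
  giving Ganiku homavog.
Momin: start from *humabug.
  rule 1 (final devoicing): humabug → humabuk
  rule 2 (vowel merger): humabuk → humebuk
  ⇒ Momin humebuk
No other proto-form is consistent with every reflex, so the reconstruction is *humabug.

*humabug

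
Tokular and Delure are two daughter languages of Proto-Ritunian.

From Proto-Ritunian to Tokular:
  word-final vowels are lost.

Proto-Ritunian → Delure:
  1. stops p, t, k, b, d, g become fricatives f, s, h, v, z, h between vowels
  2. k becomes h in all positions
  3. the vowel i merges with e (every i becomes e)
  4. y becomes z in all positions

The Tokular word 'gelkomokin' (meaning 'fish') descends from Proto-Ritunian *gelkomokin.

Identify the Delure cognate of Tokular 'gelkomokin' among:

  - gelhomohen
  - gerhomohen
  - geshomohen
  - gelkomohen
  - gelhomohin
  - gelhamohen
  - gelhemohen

gelhomohen

Delure: *gelkomokin > gelkomohin > gelhomohin > gelhomohen  (by intervocalic lenition, unconditioned shift, vowel merger)
Among the options, 'gelhomohen' alone shows every Delure change applied in order.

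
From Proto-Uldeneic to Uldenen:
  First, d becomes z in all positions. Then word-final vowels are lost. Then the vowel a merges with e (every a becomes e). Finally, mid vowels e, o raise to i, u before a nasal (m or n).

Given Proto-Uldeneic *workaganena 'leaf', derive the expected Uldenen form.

workeginin

Uldenen: *workaganena > workaganen > workegenen > workeginin  (by apocope, vowel merger, pre-nasal raising)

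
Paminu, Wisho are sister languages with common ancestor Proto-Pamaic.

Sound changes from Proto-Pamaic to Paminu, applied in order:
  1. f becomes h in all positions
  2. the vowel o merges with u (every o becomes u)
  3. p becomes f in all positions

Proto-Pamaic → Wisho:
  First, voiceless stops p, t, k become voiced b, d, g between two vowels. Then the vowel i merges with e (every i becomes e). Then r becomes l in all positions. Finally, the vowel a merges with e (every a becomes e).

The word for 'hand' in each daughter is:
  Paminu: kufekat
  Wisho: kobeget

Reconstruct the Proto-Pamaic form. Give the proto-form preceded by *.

Position 5: Paminu has k, Wisho has g. Paminu preserves k here (none of its changes turn any other segment into k), so the proto-segment is *k.
Position 6: Paminu has a, Wisho has e. Paminu preserves a here (none of its changes turn any other segment into a), so the proto-segment is *a.
Continuing position by position gives *kopekat; check it forward:
Paminu: *kopekat
  kopekat (rule 1 does not apply)
  kopekat → kupekat   [vowel merger]
  kupekat → kufekat   [unconditioned shift]
  giving Paminu kufekat.
Wisho: *kopekat > kobegat > kobeget  (by intervocalic voicing, vowel merger)
Only *kopekat yields all of Paminu kufekat, Wisho kobeget.

*kopekat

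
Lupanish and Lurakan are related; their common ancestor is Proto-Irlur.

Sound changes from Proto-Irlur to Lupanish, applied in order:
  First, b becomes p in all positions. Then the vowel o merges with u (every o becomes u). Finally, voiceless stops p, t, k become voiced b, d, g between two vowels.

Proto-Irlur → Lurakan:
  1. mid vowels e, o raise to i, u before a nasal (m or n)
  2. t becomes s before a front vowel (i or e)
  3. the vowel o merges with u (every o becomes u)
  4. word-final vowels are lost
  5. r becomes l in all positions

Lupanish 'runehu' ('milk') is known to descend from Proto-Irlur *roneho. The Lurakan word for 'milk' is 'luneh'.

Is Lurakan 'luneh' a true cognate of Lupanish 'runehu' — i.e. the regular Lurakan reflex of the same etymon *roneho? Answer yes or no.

Derive the expected Lurakan reflex of *roneho:
Lurakan: *roneho > runeho > runehu > runeh > luneh  (by pre-nasal raising, vowel merger, apocope, unconditioned shift)
Lurakan 'luneh' matches the regular reflex exactly, so the pair is cognate.

yes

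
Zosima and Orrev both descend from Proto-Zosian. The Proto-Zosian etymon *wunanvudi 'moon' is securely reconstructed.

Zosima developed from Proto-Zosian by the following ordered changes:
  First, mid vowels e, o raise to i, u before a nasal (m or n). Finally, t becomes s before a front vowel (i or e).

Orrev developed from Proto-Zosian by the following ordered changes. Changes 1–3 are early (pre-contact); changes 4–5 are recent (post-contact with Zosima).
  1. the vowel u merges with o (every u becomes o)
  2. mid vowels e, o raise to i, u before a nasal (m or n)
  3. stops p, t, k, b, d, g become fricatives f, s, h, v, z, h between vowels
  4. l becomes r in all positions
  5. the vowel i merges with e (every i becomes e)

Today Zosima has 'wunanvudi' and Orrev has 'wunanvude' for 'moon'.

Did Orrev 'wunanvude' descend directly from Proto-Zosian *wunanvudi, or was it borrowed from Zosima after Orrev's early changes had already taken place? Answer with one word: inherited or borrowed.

borrowed

If inherited, *wunanvudi would pass through all of Orrev's changes:
Orrev: *wunanvudi
  wunanvudi → wonanvodi   [vowel merger]
  wonanvodi → wunanvodi   [pre-nasal raising]
  wunanvodi → wunanvozi   [intervocalic lenition]
  wunanvozi (rule 4 does not apply)
  wunanvozi → wunanvoze   [vowel merger]
  giving Orrev wunanvoze.
If borrowed from Zosima 'wunanvudi' after the early changes, it would undergo only the recent ones:
  rule 4 (unconditioned shift): no change (wunanvudi)
  rule 5 (vowel merger): wunanvudi → wunanvude
  ⇒ as a loan: wunanvude
Orrev 'wunanvude' matches the loan outcome 'wunanvude', not the inherited 'wunanvoze' — it skipped the early Orrev changes, so it was borrowed from Zosima.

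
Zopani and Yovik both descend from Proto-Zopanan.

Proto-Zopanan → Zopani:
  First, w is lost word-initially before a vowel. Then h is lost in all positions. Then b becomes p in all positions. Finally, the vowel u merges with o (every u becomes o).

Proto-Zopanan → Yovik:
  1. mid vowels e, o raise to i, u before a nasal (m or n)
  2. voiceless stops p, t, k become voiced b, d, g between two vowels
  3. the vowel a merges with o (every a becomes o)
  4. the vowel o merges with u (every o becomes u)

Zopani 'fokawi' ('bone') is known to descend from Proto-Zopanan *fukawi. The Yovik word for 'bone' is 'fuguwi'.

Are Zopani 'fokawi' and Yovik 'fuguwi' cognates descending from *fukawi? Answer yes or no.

yes

Derive the expected Yovik reflex of *fukawi:
Yovik: start from *fukawi.
  rule 1: no change — fukawi
  rule 2 (intervocalic voicing): fukawi → fugawi
  rule 3 (vowel merger): fugawi → fugowi
  rule 4 (vowel merger): fugowi → fuguwi
  ⇒ Yovik fuguwi
Yovik 'fuguwi' matches the regular reflex exactly, so the pair is cognate.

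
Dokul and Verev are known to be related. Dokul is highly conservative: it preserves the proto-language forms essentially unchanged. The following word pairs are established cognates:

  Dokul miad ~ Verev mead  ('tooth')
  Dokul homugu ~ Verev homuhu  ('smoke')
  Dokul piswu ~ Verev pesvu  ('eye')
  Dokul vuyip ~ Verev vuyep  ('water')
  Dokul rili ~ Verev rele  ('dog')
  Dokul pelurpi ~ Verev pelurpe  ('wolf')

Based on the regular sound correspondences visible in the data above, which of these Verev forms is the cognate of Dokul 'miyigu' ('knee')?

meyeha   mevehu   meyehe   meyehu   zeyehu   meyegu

piswu ~ pesvu, rili ~ rele — Dokul i corresponds to Verev e after a consonant, before a consonant other than r, m, n, p, b, f, v.
homugu ~ homuhu — Dokul g corresponds to Verev h between vowels (before a back vowel).
Applying these to Dokul 'miyigu':
  miyigu → meyigu   (i→e after a consonant, before a consonant other than r, m, n, p, b, f, v)
  meyigu → meyegu   (i→e after a consonant, before a consonant other than r, m, n, p, b, f, v)
  meyegu → meyehu   (g→h between vowels (before a back vowel))
So the Verev cognate is 'meyehu'.

meyehu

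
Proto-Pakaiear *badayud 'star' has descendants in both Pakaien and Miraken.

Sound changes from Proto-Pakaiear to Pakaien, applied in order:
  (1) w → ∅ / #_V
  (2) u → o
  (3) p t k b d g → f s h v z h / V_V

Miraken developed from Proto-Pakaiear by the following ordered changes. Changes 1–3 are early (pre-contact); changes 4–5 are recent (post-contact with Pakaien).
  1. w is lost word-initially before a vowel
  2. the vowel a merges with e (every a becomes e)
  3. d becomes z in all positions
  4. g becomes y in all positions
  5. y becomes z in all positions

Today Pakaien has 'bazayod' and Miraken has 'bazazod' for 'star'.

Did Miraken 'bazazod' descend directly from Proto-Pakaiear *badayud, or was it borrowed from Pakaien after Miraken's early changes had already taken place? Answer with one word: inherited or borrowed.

If inherited, *badayud would pass through all of Miraken's changes:
Miraken: *badayud > bedeyud > bezeyuz > bezezuz  (by vowel merger, unconditioned shift, unconditioned shift)
If borrowed from Pakaien 'bazayod' after the early changes, it would undergo only the recent ones:
  rule 4 (unconditioned shift): no change (bazayod)
  rule 5 (unconditioned shift): bazayod → bazazod
  ⇒ as a loan: bazazod
Miraken 'bazazod' matches the loan outcome 'bazazod', not the inherited 'bezezuz' — it skipped the early Miraken changes, so it was borrowed from Pakaien.

borrowed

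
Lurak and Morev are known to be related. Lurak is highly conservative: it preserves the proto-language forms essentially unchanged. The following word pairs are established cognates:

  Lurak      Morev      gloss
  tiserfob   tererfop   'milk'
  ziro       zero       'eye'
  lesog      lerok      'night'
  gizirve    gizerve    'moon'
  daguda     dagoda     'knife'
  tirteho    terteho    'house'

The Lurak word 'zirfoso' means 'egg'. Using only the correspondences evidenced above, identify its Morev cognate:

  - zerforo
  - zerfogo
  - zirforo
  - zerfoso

ziro ~ zero, gizirve ~ gizerve — Lurak i corresponds to Morev e after a consonant, before r.
lesog ~ lerok — Lurak s corresponds to Morev r between vowels (before a back vowel).
Applying these to Lurak 'zirfoso':
  zirfoso → zerfoso   (i→e after a consonant, before r)
  zerfoso → zerforo   (s→r between vowels (before a back vowel))
So the Morev cognate is 'zerforo'.

zerforo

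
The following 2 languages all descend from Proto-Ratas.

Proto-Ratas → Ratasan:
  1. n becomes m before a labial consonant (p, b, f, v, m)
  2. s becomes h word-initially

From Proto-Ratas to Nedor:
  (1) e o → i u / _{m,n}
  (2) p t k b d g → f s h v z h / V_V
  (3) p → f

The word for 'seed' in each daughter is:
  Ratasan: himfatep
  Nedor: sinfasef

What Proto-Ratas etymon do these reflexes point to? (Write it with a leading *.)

Position 1: Ratasan has h, Nedor has s. Taking the neighbouring segments as reconstructed: Ratasan h could go back to *s or *h; Nedor s can only go back to *s — the one source consistent with every daughter is *s.
Position 6: Ratasan has t, Nedor has s. Ratasan preserves t here (none of its changes turn any other segment into t), so the proto-segment is *t.
This points to *sinfatep. Verify forward in each daughter:
Ratasan: *sinfatep
  sinfatep → simfatep   [nasal place assimilation]
  simfatep → himfatep   [debuccalisation]
  giving Ratasan himfatep.
Nedor: *sinfatep
  sinfatep (rule 1 does not apply)
  sinfatep → sinfasep   [intervocalic lenition]
  sinfasep → sinfasef   [unconditioned shift]
  giving Nedor sinfasef.
No other proto-form is consistent with every reflex, so the reconstruction is *sinfatep.

*sinfatep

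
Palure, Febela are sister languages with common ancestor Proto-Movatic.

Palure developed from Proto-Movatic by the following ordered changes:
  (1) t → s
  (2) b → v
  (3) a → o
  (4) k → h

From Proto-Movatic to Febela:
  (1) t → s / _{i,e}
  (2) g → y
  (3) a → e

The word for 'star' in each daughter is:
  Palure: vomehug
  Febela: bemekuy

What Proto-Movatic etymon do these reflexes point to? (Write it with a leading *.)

Position 5: Palure has h, Febela has k. Febela preserves k here (none of its changes turn any other segment into k), so the proto-segment is *k.
Position 1: Palure has v, Febela has b. Febela preserves b here (none of its changes turn any other segment into b), so the proto-segment is *b.
Position 7: Palure has g, Febela has y. Palure preserves g here (none of its changes turn any other segment into g), so the proto-segment is *g.
Continuing position by position gives *bamekug; check it forward:
Palure: *bamekug > vamekug > vomekug > vomehug  (by unconditioned shift, vowel merger, unconditioned shift)
Febela: *bamekug
  bamekug (rule 1 does not apply)
  bamekug → bamekuy   [unconditioned shift]
  bamekuy → bemekuy   [vowel merger]
  giving Febela bemekuy.
*bamekug is the unique common source.

*bamekug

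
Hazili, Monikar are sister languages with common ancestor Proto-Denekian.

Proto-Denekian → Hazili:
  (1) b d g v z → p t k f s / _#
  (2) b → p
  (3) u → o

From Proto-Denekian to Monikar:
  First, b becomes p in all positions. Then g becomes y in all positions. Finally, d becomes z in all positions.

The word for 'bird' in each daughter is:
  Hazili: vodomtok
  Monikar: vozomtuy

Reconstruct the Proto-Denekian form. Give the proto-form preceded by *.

*vodomtug

Position 8: Hazili has k, Monikar has y. Taking the neighbouring segments as reconstructed: Hazili k could go back to *k or *g; Monikar y could go back to *g or *y — the one source consistent with every daughter is *g.
Position 7: Hazili has o, Monikar has u. Monikar preserves u here (none of its changes turn any other segment into u), so the proto-segment is *u.
Verify the candidate proto-form against each daughter:
Hazili: *vodomtug
  vodomtug → vodomtuk   [final devoicing]
  vodomtuk (rule 2 does not apply)
  vodomtuk → vodomtok   [vowel merger]
  giving Hazili vodomtok.
Monikar: *vodomtug
  vodomtug (rule 1 does not apply)
  vodomtug → vodomtuy   [unconditioned shift]
  vodomtuy → vozomtuy   [unconditioned shift]
  giving Monikar vozomtuy.
No other proto-form is consistent with every reflex, so the reconstruction is *vodomtug.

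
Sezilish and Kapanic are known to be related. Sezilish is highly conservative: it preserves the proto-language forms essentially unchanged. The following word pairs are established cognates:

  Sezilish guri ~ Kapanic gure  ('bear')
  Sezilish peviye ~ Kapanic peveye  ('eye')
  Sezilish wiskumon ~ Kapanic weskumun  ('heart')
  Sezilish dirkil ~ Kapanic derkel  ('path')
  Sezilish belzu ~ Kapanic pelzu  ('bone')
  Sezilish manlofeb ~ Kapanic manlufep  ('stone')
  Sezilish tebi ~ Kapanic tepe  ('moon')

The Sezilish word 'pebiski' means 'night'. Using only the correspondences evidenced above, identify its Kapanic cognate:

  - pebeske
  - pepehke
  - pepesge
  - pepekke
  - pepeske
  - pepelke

pepeske

tebi ~ tepe — Sezilish b corresponds to Kapanic p between vowels (before a front vowel).
peviye ~ peveye, wiskumon ~ weskumun — Sezilish i corresponds to Kapanic e after a consonant, before a consonant other than r, m, n, p, b, f, v.
guri ~ gure, tebi ~ tepe — Sezilish i corresponds to Kapanic e word-finally.
Applying these to Sezilish 'pebiski':
  pebiski → pepiski   (b→p between vowels (before a front vowel))
  pepiski → pepeski   (i→e after a consonant, before a consonant other than r, m, n, p, b, f, v)
  pepeski → pepeske   (i→e word-finally)
So the Kapanic cognate is 'pepeske'.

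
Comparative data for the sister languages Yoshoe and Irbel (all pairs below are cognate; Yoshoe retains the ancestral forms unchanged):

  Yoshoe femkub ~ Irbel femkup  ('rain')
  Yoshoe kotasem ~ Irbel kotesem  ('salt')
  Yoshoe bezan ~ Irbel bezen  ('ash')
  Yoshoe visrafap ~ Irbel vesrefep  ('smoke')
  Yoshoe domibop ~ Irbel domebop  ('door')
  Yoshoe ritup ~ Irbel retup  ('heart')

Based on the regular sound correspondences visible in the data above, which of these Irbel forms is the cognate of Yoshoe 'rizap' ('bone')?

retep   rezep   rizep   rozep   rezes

rezep

visrafap ~ vesrefep, ritup ~ retup — Yoshoe i corresponds to Irbel e after a consonant, before a consonant other than r, m, n, p, b, f, v.
visrafap ~ vesrefep — Yoshoe a corresponds to Irbel e after a consonant, before a labial obstruent.
Applying these to Yoshoe 'rizap':
  rizap → rezap   (i→e after a consonant, before a consonant other than r, m, n, p, b, f, v)
  rezap → rezep   (a→e after a consonant, before a labial obstruent)
So the Irbel cognate is 'rezep'.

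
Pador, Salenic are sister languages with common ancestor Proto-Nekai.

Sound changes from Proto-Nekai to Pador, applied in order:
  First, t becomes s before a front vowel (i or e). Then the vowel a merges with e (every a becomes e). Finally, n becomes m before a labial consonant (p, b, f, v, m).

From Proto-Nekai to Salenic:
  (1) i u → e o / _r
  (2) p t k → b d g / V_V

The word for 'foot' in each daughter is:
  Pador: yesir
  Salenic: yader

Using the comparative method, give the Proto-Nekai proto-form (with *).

Position 4: Pador has i, Salenic has e. Pador preserves i here (none of its changes turn any other segment into i), so the proto-segment is *i.
Position 2: Pador has e, Salenic has a. Salenic preserves a here (none of its changes turn any other segment into a), so the proto-segment is *a.
This points to *yatir. Verify forward in each daughter:
Pador: start from *yatir.
  rule 1 (palatalisation): yatir → yasir
  rule 2 (vowel merger): yasir → yesir
  rule 3: no change — yesir
  ⇒ Pador yesir
Salenic: *yatir > yater > yader  (by pre-rhotic lowering, intervocalic voicing)
Only *yatir yields all of Pador yesir, Salenic yader.

*yatir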